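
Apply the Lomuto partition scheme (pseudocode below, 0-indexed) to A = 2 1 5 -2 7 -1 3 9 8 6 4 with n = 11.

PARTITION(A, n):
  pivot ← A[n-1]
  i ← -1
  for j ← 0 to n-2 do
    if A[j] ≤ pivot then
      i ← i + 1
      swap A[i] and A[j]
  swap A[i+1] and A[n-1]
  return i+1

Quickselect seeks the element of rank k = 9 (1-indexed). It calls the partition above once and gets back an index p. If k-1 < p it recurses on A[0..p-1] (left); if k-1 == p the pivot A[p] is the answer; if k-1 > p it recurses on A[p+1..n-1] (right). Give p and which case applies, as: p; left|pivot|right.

pivot=4, i=-1
j=0: 2≤4, i=0, swap(0,0) ⇒ 2 1 5 -2 7 -1 3 9 8 6 4
j=1: 1≤4, i=1, swap(1,1) ⇒ 2 1 5 -2 7 -1 3 9 8 6 4
j=2: 5>4, skip
j=3: -2≤4, i=2, swap(2,3) ⇒ 2 1 -2 5 7 -1 3 9 8 6 4
j=4: 7>4, skip
j=5: -1≤4, i=3, swap(3,5) ⇒ 2 1 -2 -1 7 5 3 9 8 6 4
j=6: 3≤4, i=4, swap(4,6) ⇒ 2 1 -2 -1 3 5 7 9 8 6 4
j=7: 9>4, skip
j=8: 8>4, skip
j=9: 6>4, skip
swap(5,10) ⇒ 2 1 -2 -1 3 4 7 9 8 6 5; return 5
p = 5; k-1 = 8 > 5 ⇒ right

5; right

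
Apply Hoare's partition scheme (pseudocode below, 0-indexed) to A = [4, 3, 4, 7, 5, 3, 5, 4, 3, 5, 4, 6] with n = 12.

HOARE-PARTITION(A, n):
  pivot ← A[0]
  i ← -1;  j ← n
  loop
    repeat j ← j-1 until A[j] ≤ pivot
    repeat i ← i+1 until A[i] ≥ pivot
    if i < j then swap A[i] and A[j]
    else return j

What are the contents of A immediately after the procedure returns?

[4, 3, 3, 4, 3, 5, 5, 7, 4, 5, 4, 6]

pivot=4
j stops at 10 (4), i stops at 0 (4); swap ⇒ [4, 3, 4, 7, 5, 3, 5, 4, 3, 5, 4, 6]
j stops at 8 (3), i stops at 2 (4); swap ⇒ [4, 3, 3, 7, 5, 3, 5, 4, 4, 5, 4, 6]
j stops at 7 (4), i stops at 3 (7); swap ⇒ [4, 3, 3, 4, 5, 3, 5, 7, 4, 5, 4, 6]
j stops at 5 (3), i stops at 4 (5); swap ⇒ [4, 3, 3, 4, 3, 5, 5, 7, 4, 5, 4, 6]
j stops at 4, i stops at 5; i≥j ⇒ return 4. A=[4, 3, 3, 4, 3, 5, 5, 7, 4, 5, 4, 6]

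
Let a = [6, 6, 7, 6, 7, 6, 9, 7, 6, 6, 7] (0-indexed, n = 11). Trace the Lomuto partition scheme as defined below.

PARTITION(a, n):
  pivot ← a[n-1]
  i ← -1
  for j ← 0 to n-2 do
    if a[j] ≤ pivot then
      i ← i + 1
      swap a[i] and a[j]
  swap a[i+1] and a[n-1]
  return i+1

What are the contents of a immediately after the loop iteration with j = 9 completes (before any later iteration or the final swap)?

[6, 6, 7, 6, 7, 6, 7, 6, 6, 9, 7]

pivot = a[10] = 7; i = -1
j=0: a[0]=6 ≤ 7 → i=0, swap a[0],a[0] (no change) → [6, 6, 7, 6, 7, 6, 9, 7, 6, 6, 7]
j=1: a[1]=6 ≤ 7 → i=1, swap a[1],a[1] (no change) → [6, 6, 7, 6, 7, 6, 9, 7, 6, 6, 7]
j=2: a[2]=7 ≤ 7 → i=2, swap a[2],a[2] (no change) → [6, 6, 7, 6, 7, 6, 9, 7, 6, 6, 7]
j=3: a[3]=6 ≤ 7 → i=3, swap a[3],a[3] (no change) → [6, 6, 7, 6, 7, 6, 9, 7, 6, 6, 7]
j=4: a[4]=7 ≤ 7 → i=4, swap a[4],a[4] (no change) → [6, 6, 7, 6, 7, 6, 9, 7, 6, 6, 7]
j=5: a[5]=6 ≤ 7 → i=5, swap a[5],a[5] (no change) → [6, 6, 7, 6, 7, 6, 9, 7, 6, 6, 7]
j=6: a[6]=9 > 7 → no swap
j=7: a[7]=7 ≤ 7 → i=6, swap a[6],a[7] → [6, 6, 7, 6, 7, 6, 7, 9, 6, 6, 7]
j=8: a[8]=6 ≤ 7 → i=7, swap a[7],a[8] → [6, 6, 7, 6, 7, 6, 7, 6, 9, 6, 7]
j=9: a[9]=6 ≤ 7 → i=8, swap a[8],a[9] → [6, 6, 7, 6, 7, 6, 7, 6, 6, 9, 7]
(after j=9) a = [6, 6, 7, 6, 7, 6, 7, 6, 6, 9, 7]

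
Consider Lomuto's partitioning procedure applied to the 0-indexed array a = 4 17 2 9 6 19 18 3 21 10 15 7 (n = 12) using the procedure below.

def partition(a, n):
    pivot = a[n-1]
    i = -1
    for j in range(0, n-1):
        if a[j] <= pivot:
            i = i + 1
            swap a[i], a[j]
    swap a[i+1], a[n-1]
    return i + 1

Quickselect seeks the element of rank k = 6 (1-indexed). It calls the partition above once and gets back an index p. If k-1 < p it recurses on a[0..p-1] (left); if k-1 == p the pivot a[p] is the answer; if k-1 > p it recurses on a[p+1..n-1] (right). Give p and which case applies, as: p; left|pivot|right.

4; right

pivot = a[11] = 7; i = -1
j=0: a[0]=4 ≤ 7 → i=0, swap a[0],a[0] (no change) → 4 17 2 9 6 19 18 3 21 10 15 7
j=1: a[1]=17 > 7 → no swap
j=2: a[2]=2 ≤ 7 → i=1, swap a[1],a[2] → 4 2 17 9 6 19 18 3 21 10 15 7
j=3: a[3]=9 > 7 → no swap
j=4: a[4]=6 ≤ 7 → i=2, swap a[2],a[4] → 4 2 6 9 17 19 18 3 21 10 15 7
j=5: a[5]=19 > 7 → no swap
j=6: a[6]=18 > 7 → no swap
j=7: a[7]=3 ≤ 7 → i=3, swap a[3],a[7] → 4 2 6 3 17 19 18 9 21 10 15 7
j=8: a[8]=21 > 7 → no swap
j=9: a[9]=10 > 7 → no swap
j=10: a[10]=15 > 7 → no swap
final swap a[4],a[11] → 4 2 6 3 7 19 18 9 21 10 15 17; return 4
p = 4; k-1 = 5 > 4 ⇒ right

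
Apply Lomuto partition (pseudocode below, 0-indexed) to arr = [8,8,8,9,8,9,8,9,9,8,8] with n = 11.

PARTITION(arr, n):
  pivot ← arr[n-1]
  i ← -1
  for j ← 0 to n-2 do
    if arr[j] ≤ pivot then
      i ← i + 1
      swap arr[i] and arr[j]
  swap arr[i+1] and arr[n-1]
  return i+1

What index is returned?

6

pivot=8, i=-1
j=0: 8≤8, i=0, swap(0,0) ⇒ [8,8,8,9,8,9,8,9,9,8,8]
j=1: 8≤8, i=1, swap(1,1) ⇒ [8,8,8,9,8,9,8,9,9,8,8]
j=2: 8≤8, i=2, swap(2,2) ⇒ [8,8,8,9,8,9,8,9,9,8,8]
j=3: 9>8, skip
j=4: 8≤8, i=3, swap(3,4) ⇒ [8,8,8,8,9,9,8,9,9,8,8]
j=5: 9>8, skip
j=6: 8≤8, i=4, swap(4,6) ⇒ [8,8,8,8,8,9,9,9,9,8,8]
j=7: 9>8, skip
j=8: 9>8, skip
j=9: 8≤8, i=5, swap(5,9) ⇒ [8,8,8,8,8,8,9,9,9,9,8]
swap(6,10) ⇒ [8,8,8,8,8,8,8,9,9,9,9]; return 6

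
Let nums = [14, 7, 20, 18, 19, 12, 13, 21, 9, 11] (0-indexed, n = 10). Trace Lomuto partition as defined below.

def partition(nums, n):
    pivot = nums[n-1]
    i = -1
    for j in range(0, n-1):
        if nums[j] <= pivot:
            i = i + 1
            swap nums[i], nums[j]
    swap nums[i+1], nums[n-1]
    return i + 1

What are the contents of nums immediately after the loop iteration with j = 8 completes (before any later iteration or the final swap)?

[7, 9, 20, 18, 19, 12, 13, 21, 14, 11]

pivot = nums[9] = 11; i = -1
j=0: nums[0]=14 > 11 → no swap
j=1: nums[1]=7 ≤ 11 → i=0, swap nums[0],nums[1] → [7, 14, 20, 18, 19, 12, 13, 21, 9, 11]
j=2: nums[2]=20 > 11 → no swap
j=3: nums[3]=18 > 11 → no swap
j=4: nums[4]=19 > 11 → no swap
j=5: nums[5]=12 > 11 → no swap
j=6: nums[6]=13 > 11 → no swap
j=7: nums[7]=21 > 11 → no swap
j=8: nums[8]=9 ≤ 11 → i=1, swap nums[1],nums[8] → [7, 9, 20, 18, 19, 12, 13, 21, 14, 11]
(after j=8) nums = [7, 9, 20, 18, 19, 12, 13, 21, 14, 11]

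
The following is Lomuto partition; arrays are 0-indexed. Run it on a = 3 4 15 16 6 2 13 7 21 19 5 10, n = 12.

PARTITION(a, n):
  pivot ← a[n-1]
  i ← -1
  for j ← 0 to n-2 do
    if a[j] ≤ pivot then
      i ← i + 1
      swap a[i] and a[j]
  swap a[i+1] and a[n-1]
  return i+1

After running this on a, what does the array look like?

3 4 6 2 7 5 10 15 21 19 16 13

pivot=10, i=-1
j=0: 3≤10, i=0, swap(0,0) ⇒ 3 4 15 16 6 2 13 7 21 19 5 10
j=1: 4≤10, i=1, swap(1,1) ⇒ 3 4 15 16 6 2 13 7 21 19 5 10
j=2: 15>10, skip
j=3: 16>10, skip
j=4: 6≤10, i=2, swap(2,4) ⇒ 3 4 6 16 15 2 13 7 21 19 5 10
j=5: 2≤10, i=3, swap(3,5) ⇒ 3 4 6 2 15 16 13 7 21 19 5 10
j=6: 13>10, skip
j=7: 7≤10, i=4, swap(4,7) ⇒ 3 4 6 2 7 16 13 15 21 19 5 10
j=8: 21>10, skip
j=9: 19>10, skip
j=10: 5≤10, i=5, swap(5,10) ⇒ 3 4 6 2 7 5 13 15 21 19 16 10
swap(6,11) ⇒ 3 4 6 2 7 5 10 15 21 19 16 13; return 6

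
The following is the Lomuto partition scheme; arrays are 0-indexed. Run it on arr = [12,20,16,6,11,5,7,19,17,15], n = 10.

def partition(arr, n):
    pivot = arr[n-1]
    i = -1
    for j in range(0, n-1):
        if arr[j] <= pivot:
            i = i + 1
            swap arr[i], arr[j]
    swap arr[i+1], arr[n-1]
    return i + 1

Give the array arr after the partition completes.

pivot = arr[9] = 15; i = -1
j=0: arr[0]=12 ≤ 15 → i=0, swap arr[0],arr[0] (no change) → [12,20,16,6,11,5,7,19,17,15]
j=1: arr[1]=20 > 15 → no swap
j=2: arr[2]=16 > 15 → no swap
j=3: arr[3]=6 ≤ 15 → i=1, swap arr[1],arr[3] → [12,6,16,20,11,5,7,19,17,15]
j=4: arr[4]=11 ≤ 15 → i=2, swap arr[2],arr[4] → [12,6,11,20,16,5,7,19,17,15]
j=5: arr[5]=5 ≤ 15 → i=3, swap arr[3],arr[5] → [12,6,11,5,16,20,7,19,17,15]
j=6: arr[6]=7 ≤ 15 → i=4, swap arr[4],arr[6] → [12,6,11,5,7,20,16,19,17,15]
j=7: arr[7]=19 > 15 → no swap
j=8: arr[8]=17 > 15 → no swap
final swap arr[5],arr[9] → [12,6,11,5,7,15,16,19,17,20]; return 5

[12,6,11,5,7,15,16,19,17,20]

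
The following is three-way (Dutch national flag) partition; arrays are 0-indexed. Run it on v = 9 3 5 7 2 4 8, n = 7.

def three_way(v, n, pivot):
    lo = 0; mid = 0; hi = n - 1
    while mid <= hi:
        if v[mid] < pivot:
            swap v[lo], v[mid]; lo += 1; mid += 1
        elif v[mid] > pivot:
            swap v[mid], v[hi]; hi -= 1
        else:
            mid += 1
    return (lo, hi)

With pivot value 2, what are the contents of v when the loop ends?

pivot = 2; lo=0, mid=0, hi=6
v[mid]=9>2: swap v[0],v[6]; hi=5 → 8 3 5 7 2 4 9
v[mid]=8>2: swap v[0],v[5]; hi=4 → 4 3 5 7 2 8 9
v[mid]=4>2: swap v[0],v[4]; hi=3 → 2 3 5 7 4 8 9
v[mid]=2=2: mid=1
v[mid]=3>2: swap v[1],v[3]; hi=2 → 2 7 5 3 4 8 9
v[mid]=7>2: swap v[1],v[2]; hi=1 → 2 5 7 3 4 8 9
v[mid]=5>2: swap v[1],v[1]; hi=0 → 2 5 7 3 4 8 9
end: lo=0, hi=0; v = 2 5 7 3 4 8 9

2 5 7 3 4 8 9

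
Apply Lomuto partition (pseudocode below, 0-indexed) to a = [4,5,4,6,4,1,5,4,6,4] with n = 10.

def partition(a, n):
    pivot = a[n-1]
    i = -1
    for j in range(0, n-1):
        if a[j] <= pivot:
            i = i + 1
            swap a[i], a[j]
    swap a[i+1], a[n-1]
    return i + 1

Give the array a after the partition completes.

[4,4,4,1,4,4,5,5,6,6]

pivot = a[9] = 4; i = -1
j=0: a[0]=4 ≤ 4 → i=0, swap a[0],a[0] (no change) → [4,5,4,6,4,1,5,4,6,4]
j=1: a[1]=5 > 4 → no swap
j=2: a[2]=4 ≤ 4 → i=1, swap a[1],a[2] → [4,4,5,6,4,1,5,4,6,4]
j=3: a[3]=6 > 4 → no swap
j=4: a[4]=4 ≤ 4 → i=2, swap a[2],a[4] → [4,4,4,6,5,1,5,4,6,4]
j=5: a[5]=1 ≤ 4 → i=3, swap a[3],a[5] → [4,4,4,1,5,6,5,4,6,4]
j=6: a[6]=5 > 4 → no swap
j=7: a[7]=4 ≤ 4 → i=4, swap a[4],a[7] → [4,4,4,1,4,6,5,5,6,4]
j=8: a[8]=6 > 4 → no swap
final swap a[5],a[9] → [4,4,4,1,4,4,5,5,6,6]; return 5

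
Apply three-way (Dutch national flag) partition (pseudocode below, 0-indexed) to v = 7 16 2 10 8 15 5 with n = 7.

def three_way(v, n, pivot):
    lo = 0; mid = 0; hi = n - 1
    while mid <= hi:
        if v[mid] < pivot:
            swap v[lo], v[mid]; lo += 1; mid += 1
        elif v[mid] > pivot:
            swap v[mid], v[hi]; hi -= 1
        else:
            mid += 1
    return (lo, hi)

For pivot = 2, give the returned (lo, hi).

pivot = 2; lo=0, mid=0, hi=6
v[mid]=7>2: swap v[0],v[6]; hi=5 → 5 16 2 10 8 15 7
v[mid]=5>2: swap v[0],v[5]; hi=4 → 15 16 2 10 8 5 7
v[mid]=15>2: swap v[0],v[4]; hi=3 → 8 16 2 10 15 5 7
v[mid]=8>2: swap v[0],v[3]; hi=2 → 10 16 2 8 15 5 7
v[mid]=10>2: swap v[0],v[2]; hi=1 → 2 16 10 8 15 5 7
v[mid]=2=2: mid=1
v[mid]=16>2: swap v[1],v[1]; hi=0 → 2 16 10 8 15 5 7
end: lo=0, hi=0; v = 2 16 10 8 15 5 7

(0, 0)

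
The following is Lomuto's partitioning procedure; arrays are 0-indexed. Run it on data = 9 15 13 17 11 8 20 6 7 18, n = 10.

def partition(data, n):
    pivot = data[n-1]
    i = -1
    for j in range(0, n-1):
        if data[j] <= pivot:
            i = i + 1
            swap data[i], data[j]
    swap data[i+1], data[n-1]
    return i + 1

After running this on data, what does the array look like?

pivot=18, i=-1
j=0: 9≤18, i=0, swap(0,0) ⇒ 9 15 13 17 11 8 20 6 7 18
j=1: 15≤18, i=1, swap(1,1) ⇒ 9 15 13 17 11 8 20 6 7 18
j=2: 13≤18, i=2, swap(2,2) ⇒ 9 15 13 17 11 8 20 6 7 18
j=3: 17≤18, i=3, swap(3,3) ⇒ 9 15 13 17 11 8 20 6 7 18
j=4: 11≤18, i=4, swap(4,4) ⇒ 9 15 13 17 11 8 20 6 7 18
j=5: 8≤18, i=5, swap(5,5) ⇒ 9 15 13 17 11 8 20 6 7 18
j=6: 20>18, skip
j=7: 6≤18, i=6, swap(6,7) ⇒ 9 15 13 17 11 8 6 20 7 18
j=8: 7≤18, i=7, swap(7,8) ⇒ 9 15 13 17 11 8 6 7 20 18
swap(8,9) ⇒ 9 15 13 17 11 8 6 7 18 20; return 8

9 15 13 17 11 8 6 7 18 20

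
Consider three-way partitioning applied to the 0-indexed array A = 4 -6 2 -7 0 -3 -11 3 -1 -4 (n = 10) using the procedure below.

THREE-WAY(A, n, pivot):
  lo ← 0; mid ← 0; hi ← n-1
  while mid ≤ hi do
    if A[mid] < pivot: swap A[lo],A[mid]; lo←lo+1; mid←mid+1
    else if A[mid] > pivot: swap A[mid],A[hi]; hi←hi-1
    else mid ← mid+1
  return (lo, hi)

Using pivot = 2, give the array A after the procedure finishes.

pivot = 2; lo=0, mid=0, hi=9
A[mid]=4>2: swap A[0],A[9]; hi=8 → -4 -6 2 -7 0 -3 -11 3 -1 4
A[mid]=-4<2: swap A[0],A[0]; lo=1,mid=1 → -4 -6 2 -7 0 -3 -11 3 -1 4
A[mid]=-6<2: swap A[1],A[1]; lo=2,mid=2 → -4 -6 2 -7 0 -3 -11 3 -1 4
A[mid]=2=2: mid=3
A[mid]=-7<2: swap A[2],A[3]; lo=3,mid=4 → -4 -6 -7 2 0 -3 -11 3 -1 4
A[mid]=0<2: swap A[3],A[4]; lo=4,mid=5 → -4 -6 -7 0 2 -3 -11 3 -1 4
A[mid]=-3<2: swap A[4],A[5]; lo=5,mid=6 → -4 -6 -7 0 -3 2 -11 3 -1 4
A[mid]=-11<2: swap A[5],A[6]; lo=6,mid=7 → -4 -6 -7 0 -3 -11 2 3 -1 4
A[mid]=3>2: swap A[7],A[8]; hi=7 → -4 -6 -7 0 -3 -11 2 -1 3 4
A[mid]=-1<2: swap A[6],A[7]; lo=7,mid=8 → -4 -6 -7 0 -3 -11 -1 2 3 4
end: lo=7, hi=7; A = -4 -6 -7 0 -3 -11 -1 2 3 4

-4 -6 -7 0 -3 -11 -1 2 3 4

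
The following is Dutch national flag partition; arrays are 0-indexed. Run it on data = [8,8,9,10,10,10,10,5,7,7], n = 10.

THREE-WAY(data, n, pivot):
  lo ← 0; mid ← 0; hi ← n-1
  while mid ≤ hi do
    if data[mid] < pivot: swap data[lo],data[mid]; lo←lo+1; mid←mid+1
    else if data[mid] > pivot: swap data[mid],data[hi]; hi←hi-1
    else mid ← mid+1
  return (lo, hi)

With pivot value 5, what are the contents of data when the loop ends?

[5,9,10,10,10,10,8,7,7,8]

lo=0 mid=0 hi=9
8>5: swap(0,9), hi=8 ⇒ [7,8,9,10,10,10,10,5,7,8]
7>5: swap(0,8), hi=7 ⇒ [7,8,9,10,10,10,10,5,7,8]
7>5: swap(0,7), hi=6 ⇒ [5,8,9,10,10,10,10,7,7,8]
5=5: mid=1
8>5: swap(1,6), hi=5 ⇒ [5,10,9,10,10,10,8,7,7,8]
10>5: swap(1,5), hi=4 ⇒ [5,10,9,10,10,10,8,7,7,8]
10>5: swap(1,4), hi=3 ⇒ [5,10,9,10,10,10,8,7,7,8]
10>5: swap(1,3), hi=2 ⇒ [5,10,9,10,10,10,8,7,7,8]
10>5: swap(1,2), hi=1 ⇒ [5,9,10,10,10,10,8,7,7,8]
9>5: swap(1,1), hi=0 ⇒ [5,9,10,10,10,10,8,7,7,8]
done. lo=0 hi=0; data=[5,9,10,10,10,10,8,7,7,8]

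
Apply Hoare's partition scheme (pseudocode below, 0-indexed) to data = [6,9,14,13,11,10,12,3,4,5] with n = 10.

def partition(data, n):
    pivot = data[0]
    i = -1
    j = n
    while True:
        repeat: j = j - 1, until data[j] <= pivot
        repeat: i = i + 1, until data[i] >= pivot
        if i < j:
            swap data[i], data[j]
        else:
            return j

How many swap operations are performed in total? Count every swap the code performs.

pivot=6
j stops at 9 (5), i stops at 0 (6); swap ⇒ [5,9,14,13,11,10,12,3,4,6]
j stops at 8 (4), i stops at 1 (9); swap ⇒ [5,4,14,13,11,10,12,3,9,6]
j stops at 7 (3), i stops at 2 (14); swap ⇒ [5,4,3,13,11,10,12,14,9,6]
j stops at 2, i stops at 3; i≥j ⇒ return 2. data=[5,4,3,13,11,10,12,14,9,6]

3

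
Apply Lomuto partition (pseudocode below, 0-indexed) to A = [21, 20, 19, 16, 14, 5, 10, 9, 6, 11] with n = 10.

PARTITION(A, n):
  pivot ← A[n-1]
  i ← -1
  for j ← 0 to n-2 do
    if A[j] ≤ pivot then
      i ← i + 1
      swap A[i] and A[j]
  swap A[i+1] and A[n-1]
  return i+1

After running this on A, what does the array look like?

[5, 10, 9, 6, 11, 21, 20, 19, 16, 14]

pivot=11, i=-1
j=0: 21>11, skip
j=1: 20>11, skip
j=2: 19>11, skip
j=3: 16>11, skip
j=4: 14>11, skip
j=5: 5≤11, i=0, swap(0,5) ⇒ [5, 20, 19, 16, 14, 21, 10, 9, 6, 11]
j=6: 10≤11, i=1, swap(1,6) ⇒ [5, 10, 19, 16, 14, 21, 20, 9, 6, 11]
j=7: 9≤11, i=2, swap(2,7) ⇒ [5, 10, 9, 16, 14, 21, 20, 19, 6, 11]
j=8: 6≤11, i=3, swap(3,8) ⇒ [5, 10, 9, 6, 14, 21, 20, 19, 16, 11]
swap(4,9) ⇒ [5, 10, 9, 6, 11, 21, 20, 19, 16, 14]; return 4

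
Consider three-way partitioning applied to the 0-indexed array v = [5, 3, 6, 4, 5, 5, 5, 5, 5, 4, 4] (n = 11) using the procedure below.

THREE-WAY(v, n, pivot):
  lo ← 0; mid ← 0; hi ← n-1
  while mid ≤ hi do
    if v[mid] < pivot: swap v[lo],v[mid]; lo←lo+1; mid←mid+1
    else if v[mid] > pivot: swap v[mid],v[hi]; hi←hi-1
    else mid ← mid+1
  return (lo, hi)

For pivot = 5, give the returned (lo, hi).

(4, 9)

lo=0 mid=0 hi=10
5=5: mid=1
3<5: swap(0,1), lo=1 mid=2 ⇒ [3, 5, 6, 4, 5, 5, 5, 5, 5, 4, 4]
6>5: swap(2,10), hi=9 ⇒ [3, 5, 4, 4, 5, 5, 5, 5, 5, 4, 6]
4<5: swap(1,2), lo=2 mid=3 ⇒ [3, 4, 5, 4, 5, 5, 5, 5, 5, 4, 6]
4<5: swap(2,3), lo=3 mid=4 ⇒ [3, 4, 4, 5, 5, 5, 5, 5, 5, 4, 6]
5=5: mid=5
5=5: mid=6
5=5: mid=7
5=5: mid=8
5=5: mid=9
4<5: swap(3,9), lo=4 mid=10 ⇒ [3, 4, 4, 4, 5, 5, 5, 5, 5, 5, 6]
done. lo=4 hi=9; v=[3, 4, 4, 4, 5, 5, 5, 5, 5, 5, 6]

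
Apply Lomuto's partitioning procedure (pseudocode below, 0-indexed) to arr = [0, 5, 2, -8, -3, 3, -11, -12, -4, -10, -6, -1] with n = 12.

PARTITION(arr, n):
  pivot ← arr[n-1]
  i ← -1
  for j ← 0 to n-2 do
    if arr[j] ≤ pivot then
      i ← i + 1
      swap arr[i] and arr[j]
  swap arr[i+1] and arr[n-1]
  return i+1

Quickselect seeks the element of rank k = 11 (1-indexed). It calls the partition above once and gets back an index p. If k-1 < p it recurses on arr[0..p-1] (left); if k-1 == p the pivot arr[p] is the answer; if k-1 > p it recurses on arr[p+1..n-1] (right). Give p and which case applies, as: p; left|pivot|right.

7; right

pivot = arr[11] = -1; i = -1
j=0: arr[0]=0 > -1 → no swap
j=1: arr[1]=5 > -1 → no swap
j=2: arr[2]=2 > -1 → no swap
j=3: arr[3]=-8 ≤ -1 → i=0, swap arr[0],arr[3] → [-8, 5, 2, 0, -3, 3, -11, -12, -4, -10, -6, -1]
j=4: arr[4]=-3 ≤ -1 → i=1, swap arr[1],arr[4] → [-8, -3, 2, 0, 5, 3, -11, -12, -4, -10, -6, -1]
j=5: arr[5]=3 > -1 → no swap
j=6: arr[6]=-11 ≤ -1 → i=2, swap arr[2],arr[6] → [-8, -3, -11, 0, 5, 3, 2, -12, -4, -10, -6, -1]
j=7: arr[7]=-12 ≤ -1 → i=3, swap arr[3],arr[7] → [-8, -3, -11, -12, 5, 3, 2, 0, -4, -10, -6, -1]
j=8: arr[8]=-4 ≤ -1 → i=4, swap arr[4],arr[8] → [-8, -3, -11, -12, -4, 3, 2, 0, 5, -10, -6, -1]
j=9: arr[9]=-10 ≤ -1 → i=5, swap arr[5],arr[9] → [-8, -3, -11, -12, -4, -10, 2, 0, 5, 3, -6, -1]
j=10: arr[10]=-6 ≤ -1 → i=6, swap arr[6],arr[10] → [-8, -3, -11, -12, -4, -10, -6, 0, 5, 3, 2, -1]
final swap arr[7],arr[11] → [-8, -3, -11, -12, -4, -10, -6, -1, 5, 3, 2, 0]; return 7
p = 7; k-1 = 10 > 7 ⇒ right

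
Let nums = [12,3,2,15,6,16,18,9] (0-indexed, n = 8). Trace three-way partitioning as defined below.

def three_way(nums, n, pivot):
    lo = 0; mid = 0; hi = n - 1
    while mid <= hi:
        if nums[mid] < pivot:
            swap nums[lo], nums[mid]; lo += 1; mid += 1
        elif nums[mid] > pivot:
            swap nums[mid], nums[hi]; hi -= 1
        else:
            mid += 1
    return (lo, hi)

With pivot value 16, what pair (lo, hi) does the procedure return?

pivot = 16; lo=0, mid=0, hi=7
nums[mid]=12<16: swap nums[0],nums[0]; lo=1,mid=1 → [12,3,2,15,6,16,18,9]
nums[mid]=3<16: swap nums[1],nums[1]; lo=2,mid=2 → [12,3,2,15,6,16,18,9]
nums[mid]=2<16: swap nums[2],nums[2]; lo=3,mid=3 → [12,3,2,15,6,16,18,9]
nums[mid]=15<16: swap nums[3],nums[3]; lo=4,mid=4 → [12,3,2,15,6,16,18,9]
nums[mid]=6<16: swap nums[4],nums[4]; lo=5,mid=5 → [12,3,2,15,6,16,18,9]
nums[mid]=16=16: mid=6
nums[mid]=18>16: swap nums[6],nums[7]; hi=6 → [12,3,2,15,6,16,9,18]
nums[mid]=9<16: swap nums[5],nums[6]; lo=6,mid=7 → [12,3,2,15,6,9,16,18]
end: lo=6, hi=6; nums = [12,3,2,15,6,9,16,18]

(6, 6)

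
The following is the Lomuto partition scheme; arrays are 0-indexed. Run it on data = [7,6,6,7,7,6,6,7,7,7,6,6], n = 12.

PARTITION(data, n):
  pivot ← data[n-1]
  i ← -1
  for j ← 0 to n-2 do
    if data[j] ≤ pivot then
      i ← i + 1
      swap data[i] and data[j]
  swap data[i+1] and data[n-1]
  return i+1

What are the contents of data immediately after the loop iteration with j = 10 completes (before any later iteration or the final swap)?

pivot=6, i=-1
j=0: 7>6, skip
j=1: 6≤6, i=0, swap(0,1) ⇒ [6,7,6,7,7,6,6,7,7,7,6,6]
j=2: 6≤6, i=1, swap(1,2) ⇒ [6,6,7,7,7,6,6,7,7,7,6,6]
j=3: 7>6, skip
j=4: 7>6, skip
j=5: 6≤6, i=2, swap(2,5) ⇒ [6,6,6,7,7,7,6,7,7,7,6,6]
j=6: 6≤6, i=3, swap(3,6) ⇒ [6,6,6,6,7,7,7,7,7,7,6,6]
j=7: 7>6, skip
j=8: 7>6, skip
j=9: 7>6, skip
j=10: 6≤6, i=4, swap(4,10) ⇒ [6,6,6,6,6,7,7,7,7,7,7,6]
(after j=10) data = [6,6,6,6,6,7,7,7,7,7,7,6]

[6,6,6,6,6,7,7,7,7,7,7,6]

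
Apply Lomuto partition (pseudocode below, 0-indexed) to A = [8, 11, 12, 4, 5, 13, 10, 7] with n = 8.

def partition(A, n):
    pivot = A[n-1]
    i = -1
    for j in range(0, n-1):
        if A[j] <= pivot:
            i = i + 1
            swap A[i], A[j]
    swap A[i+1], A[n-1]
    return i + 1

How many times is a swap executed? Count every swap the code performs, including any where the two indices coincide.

pivot = A[7] = 7; i = -1
j=0: A[0]=8 > 7 → no swap
j=1: A[1]=11 > 7 → no swap
j=2: A[2]=12 > 7 → no swap
j=3: A[3]=4 ≤ 7 → i=0, swap A[0],A[3] → [4, 11, 12, 8, 5, 13, 10, 7]
j=4: A[4]=5 ≤ 7 → i=1, swap A[1],A[4] → [4, 5, 12, 8, 11, 13, 10, 7]
j=5: A[5]=13 > 7 → no swap
j=6: A[6]=10 > 7 → no swap
final swap A[2],A[7] → [4, 5, 7, 8, 11, 13, 10, 12]; return 2

3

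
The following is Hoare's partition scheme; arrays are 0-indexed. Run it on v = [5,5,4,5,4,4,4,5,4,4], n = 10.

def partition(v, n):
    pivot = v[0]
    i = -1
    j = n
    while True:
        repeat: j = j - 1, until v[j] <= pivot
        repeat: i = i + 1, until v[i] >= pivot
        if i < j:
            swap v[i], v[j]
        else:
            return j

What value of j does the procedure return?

pivot=5
j stops at 9 (4), i stops at 0 (5); swap ⇒ [4,5,4,5,4,4,4,5,4,5]
j stops at 8 (4), i stops at 1 (5); swap ⇒ [4,4,4,5,4,4,4,5,5,5]
j stops at 7 (5), i stops at 3 (5); swap ⇒ [4,4,4,5,4,4,4,5,5,5]
j stops at 6, i stops at 7; i≥j ⇒ return 6. v=[4,4,4,5,4,4,4,5,5,5]

6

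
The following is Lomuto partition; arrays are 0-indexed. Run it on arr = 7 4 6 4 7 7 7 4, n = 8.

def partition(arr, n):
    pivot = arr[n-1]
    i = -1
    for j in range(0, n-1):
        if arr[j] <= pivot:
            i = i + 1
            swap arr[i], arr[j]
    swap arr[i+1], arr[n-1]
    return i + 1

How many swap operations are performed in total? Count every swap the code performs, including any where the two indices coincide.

pivot=4, i=-1
j=0: 7>4, skip
j=1: 4≤4, i=0, swap(0,1) ⇒ 4 7 6 4 7 7 7 4
j=2: 6>4, skip
j=3: 4≤4, i=1, swap(1,3) ⇒ 4 4 6 7 7 7 7 4
j=4: 7>4, skip
j=5: 7>4, skip
j=6: 7>4, skip
swap(2,7) ⇒ 4 4 4 7 7 7 7 6; return 2

3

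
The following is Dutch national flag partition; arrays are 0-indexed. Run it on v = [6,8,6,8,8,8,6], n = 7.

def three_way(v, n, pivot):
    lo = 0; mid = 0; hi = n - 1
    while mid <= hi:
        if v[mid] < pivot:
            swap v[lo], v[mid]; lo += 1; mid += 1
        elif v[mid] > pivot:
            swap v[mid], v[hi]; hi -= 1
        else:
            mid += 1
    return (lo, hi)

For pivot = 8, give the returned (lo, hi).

(3, 6)

pivot = 8; lo=0, mid=0, hi=6
v[mid]=6<8: swap v[0],v[0]; lo=1,mid=1 → [6,8,6,8,8,8,6]
v[mid]=8=8: mid=2
v[mid]=6<8: swap v[1],v[2]; lo=2,mid=3 → [6,6,8,8,8,8,6]
v[mid]=8=8: mid=4
v[mid]=8=8: mid=5
v[mid]=8=8: mid=6
v[mid]=6<8: swap v[2],v[6]; lo=3,mid=7 → [6,6,6,8,8,8,8]
end: lo=3, hi=6; v = [6,6,6,8,8,8,8]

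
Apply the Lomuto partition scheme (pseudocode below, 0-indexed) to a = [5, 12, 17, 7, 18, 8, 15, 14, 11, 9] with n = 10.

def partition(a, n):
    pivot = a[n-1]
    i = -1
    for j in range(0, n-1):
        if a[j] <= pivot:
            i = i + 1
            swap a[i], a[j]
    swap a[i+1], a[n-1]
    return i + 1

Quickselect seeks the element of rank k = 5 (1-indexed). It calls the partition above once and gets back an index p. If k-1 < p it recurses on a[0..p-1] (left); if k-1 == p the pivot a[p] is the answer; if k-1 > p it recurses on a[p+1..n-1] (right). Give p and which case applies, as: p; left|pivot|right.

3; right

pivot=9, i=-1
j=0: 5≤9, i=0, swap(0,0) ⇒ [5, 12, 17, 7, 18, 8, 15, 14, 11, 9]
j=1: 12>9, skip
j=2: 17>9, skip
j=3: 7≤9, i=1, swap(1,3) ⇒ [5, 7, 17, 12, 18, 8, 15, 14, 11, 9]
j=4: 18>9, skip
j=5: 8≤9, i=2, swap(2,5) ⇒ [5, 7, 8, 12, 18, 17, 15, 14, 11, 9]
j=6: 15>9, skip
j=7: 14>9, skip
j=8: 11>9, skip
swap(3,9) ⇒ [5, 7, 8, 9, 18, 17, 15, 14, 11, 12]; return 3
p = 3; k-1 = 4 > 3 ⇒ right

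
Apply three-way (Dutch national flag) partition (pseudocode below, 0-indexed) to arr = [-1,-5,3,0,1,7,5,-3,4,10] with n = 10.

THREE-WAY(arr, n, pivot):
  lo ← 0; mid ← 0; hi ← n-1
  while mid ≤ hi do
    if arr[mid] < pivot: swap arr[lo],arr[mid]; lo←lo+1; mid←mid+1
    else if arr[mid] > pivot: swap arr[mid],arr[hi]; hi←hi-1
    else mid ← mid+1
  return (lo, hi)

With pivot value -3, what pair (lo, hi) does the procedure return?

lo=0 mid=0 hi=9
-1>-3: swap(0,9), hi=8 ⇒ [10,-5,3,0,1,7,5,-3,4,-1]
10>-3: swap(0,8), hi=7 ⇒ [4,-5,3,0,1,7,5,-3,10,-1]
4>-3: swap(0,7), hi=6 ⇒ [-3,-5,3,0,1,7,5,4,10,-1]
-3=-3: mid=1
-5<-3: swap(0,1), lo=1 mid=2 ⇒ [-5,-3,3,0,1,7,5,4,10,-1]
3>-3: swap(2,6), hi=5 ⇒ [-5,-3,5,0,1,7,3,4,10,-1]
5>-3: swap(2,5), hi=4 ⇒ [-5,-3,7,0,1,5,3,4,10,-1]
7>-3: swap(2,4), hi=3 ⇒ [-5,-3,1,0,7,5,3,4,10,-1]
1>-3: swap(2,3), hi=2 ⇒ [-5,-3,0,1,7,5,3,4,10,-1]
0>-3: swap(2,2), hi=1 ⇒ [-5,-3,0,1,7,5,3,4,10,-1]
done. lo=1 hi=1; arr=[-5,-3,0,1,7,5,3,4,10,-1]

(1, 1)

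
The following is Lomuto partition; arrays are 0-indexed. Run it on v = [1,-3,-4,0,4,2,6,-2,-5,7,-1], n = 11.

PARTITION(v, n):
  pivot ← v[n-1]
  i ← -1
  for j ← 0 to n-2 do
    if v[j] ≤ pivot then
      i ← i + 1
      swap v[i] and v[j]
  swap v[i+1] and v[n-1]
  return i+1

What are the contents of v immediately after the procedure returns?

pivot = v[10] = -1; i = -1
j=0: v[0]=1 > -1 → no swap
j=1: v[1]=-3 ≤ -1 → i=0, swap v[0],v[1] → [-3,1,-4,0,4,2,6,-2,-5,7,-1]
j=2: v[2]=-4 ≤ -1 → i=1, swap v[1],v[2] → [-3,-4,1,0,4,2,6,-2,-5,7,-1]
j=3: v[3]=0 > -1 → no swap
j=4: v[4]=4 > -1 → no swap
j=5: v[5]=2 > -1 → no swap
j=6: v[6]=6 > -1 → no swap
j=7: v[7]=-2 ≤ -1 → i=2, swap v[2],v[7] → [-3,-4,-2,0,4,2,6,1,-5,7,-1]
j=8: v[8]=-5 ≤ -1 → i=3, swap v[3],v[8] → [-3,-4,-2,-5,4,2,6,1,0,7,-1]
j=9: v[9]=7 > -1 → no swap
final swap v[4],v[10] → [-3,-4,-2,-5,-1,2,6,1,0,7,4]; return 4

[-3,-4,-2,-5,-1,2,6,1,0,7,4]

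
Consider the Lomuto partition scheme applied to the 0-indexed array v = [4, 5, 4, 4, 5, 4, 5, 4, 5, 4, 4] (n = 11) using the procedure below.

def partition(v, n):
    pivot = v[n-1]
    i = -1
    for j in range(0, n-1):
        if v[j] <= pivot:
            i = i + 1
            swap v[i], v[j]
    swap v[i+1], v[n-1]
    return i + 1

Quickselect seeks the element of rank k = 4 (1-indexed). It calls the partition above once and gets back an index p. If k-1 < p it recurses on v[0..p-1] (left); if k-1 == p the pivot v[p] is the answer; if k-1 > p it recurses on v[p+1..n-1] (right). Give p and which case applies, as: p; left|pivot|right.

pivot=4, i=-1
j=0: 4≤4, i=0, swap(0,0) ⇒ [4, 5, 4, 4, 5, 4, 5, 4, 5, 4, 4]
j=1: 5>4, skip
j=2: 4≤4, i=1, swap(1,2) ⇒ [4, 4, 5, 4, 5, 4, 5, 4, 5, 4, 4]
j=3: 4≤4, i=2, swap(2,3) ⇒ [4, 4, 4, 5, 5, 4, 5, 4, 5, 4, 4]
j=4: 5>4, skip
j=5: 4≤4, i=3, swap(3,5) ⇒ [4, 4, 4, 4, 5, 5, 5, 4, 5, 4, 4]
j=6: 5>4, skip
j=7: 4≤4, i=4, swap(4,7) ⇒ [4, 4, 4, 4, 4, 5, 5, 5, 5, 4, 4]
j=8: 5>4, skip
j=9: 4≤4, i=5, swap(5,9) ⇒ [4, 4, 4, 4, 4, 4, 5, 5, 5, 5, 4]
swap(6,10) ⇒ [4, 4, 4, 4, 4, 4, 4, 5, 5, 5, 5]; return 6
p = 6; k-1 = 3 < 6 ⇒ left

6; left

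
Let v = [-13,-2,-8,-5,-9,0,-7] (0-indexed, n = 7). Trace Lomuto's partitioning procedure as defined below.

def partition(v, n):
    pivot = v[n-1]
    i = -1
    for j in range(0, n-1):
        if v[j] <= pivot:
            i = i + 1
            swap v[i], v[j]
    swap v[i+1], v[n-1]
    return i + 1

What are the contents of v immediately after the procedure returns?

pivot=-7, i=-1
j=0: -13≤-7, i=0, swap(0,0) ⇒ [-13,-2,-8,-5,-9,0,-7]
j=1: -2>-7, skip
j=2: -8≤-7, i=1, swap(1,2) ⇒ [-13,-8,-2,-5,-9,0,-7]
j=3: -5>-7, skip
j=4: -9≤-7, i=2, swap(2,4) ⇒ [-13,-8,-9,-5,-2,0,-7]
j=5: 0>-7, skip
swap(3,6) ⇒ [-13,-8,-9,-7,-2,0,-5]; return 3

[-13,-8,-9,-7,-2,0,-5]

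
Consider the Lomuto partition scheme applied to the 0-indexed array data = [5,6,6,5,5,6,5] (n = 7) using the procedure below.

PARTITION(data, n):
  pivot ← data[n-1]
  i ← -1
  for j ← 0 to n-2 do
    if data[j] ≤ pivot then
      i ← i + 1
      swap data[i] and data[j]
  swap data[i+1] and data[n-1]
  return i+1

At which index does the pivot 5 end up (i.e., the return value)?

3

pivot = data[6] = 5; i = -1
j=0: data[0]=5 ≤ 5 → i=0, swap data[0],data[0] (no change) → [5,6,6,5,5,6,5]
j=1: data[1]=6 > 5 → no swap
j=2: data[2]=6 > 5 → no swap
j=3: data[3]=5 ≤ 5 → i=1, swap data[1],data[3] → [5,5,6,6,5,6,5]
j=4: data[4]=5 ≤ 5 → i=2, swap data[2],data[4] → [5,5,5,6,6,6,5]
j=5: data[5]=6 > 5 → no swap
final swap data[3],data[6] → [5,5,5,5,6,6,6]; return 3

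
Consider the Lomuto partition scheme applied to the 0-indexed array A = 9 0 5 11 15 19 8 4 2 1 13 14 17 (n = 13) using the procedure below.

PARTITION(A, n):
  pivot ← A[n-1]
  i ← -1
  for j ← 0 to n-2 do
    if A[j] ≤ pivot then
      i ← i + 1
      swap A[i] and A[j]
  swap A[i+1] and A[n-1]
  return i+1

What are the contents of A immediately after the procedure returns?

pivot = A[12] = 17; i = -1
j=0: A[0]=9 ≤ 17 → i=0, swap A[0],A[0] (no change) → 9 0 5 11 15 19 8 4 2 1 13 14 17
j=1: A[1]=0 ≤ 17 → i=1, swap A[1],A[1] (no change) → 9 0 5 11 15 19 8 4 2 1 13 14 17
j=2: A[2]=5 ≤ 17 → i=2, swap A[2],A[2] (no change) → 9 0 5 11 15 19 8 4 2 1 13 14 17
j=3: A[3]=11 ≤ 17 → i=3, swap A[3],A[3] (no change) → 9 0 5 11 15 19 8 4 2 1 13 14 17
j=4: A[4]=15 ≤ 17 → i=4, swap A[4],A[4] (no change) → 9 0 5 11 15 19 8 4 2 1 13 14 17
j=5: A[5]=19 > 17 → no swap
j=6: A[6]=8 ≤ 17 → i=5, swap A[5],A[6] → 9 0 5 11 15 8 19 4 2 1 13 14 17
j=7: A[7]=4 ≤ 17 → i=6, swap A[6],A[7] → 9 0 5 11 15 8 4 19 2 1 13 14 17
j=8: A[8]=2 ≤ 17 → i=7, swap A[7],A[8] → 9 0 5 11 15 8 4 2 19 1 13 14 17
j=9: A[9]=1 ≤ 17 → i=8, swap A[8],A[9] → 9 0 5 11 15 8 4 2 1 19 13 14 17
j=10: A[10]=13 ≤ 17 → i=9, swap A[9],A[10] → 9 0 5 11 15 8 4 2 1 13 19 14 17
j=11: A[11]=14 ≤ 17 → i=10, swap A[10],A[11] → 9 0 5 11 15 8 4 2 1 13 14 19 17
final swap A[11],A[12] → 9 0 5 11 15 8 4 2 1 13 14 17 19; return 11

9 0 5 11 15 8 4 2 1 13 14 17 19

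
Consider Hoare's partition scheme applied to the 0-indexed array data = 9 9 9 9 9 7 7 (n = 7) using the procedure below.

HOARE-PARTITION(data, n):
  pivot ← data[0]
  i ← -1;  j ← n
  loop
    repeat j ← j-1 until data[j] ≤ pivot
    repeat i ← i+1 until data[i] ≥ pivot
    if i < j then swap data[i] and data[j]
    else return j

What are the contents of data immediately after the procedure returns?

7 7 9 9 9 9 9

pivot = data[0] = 9; i = -1, j = 7
j→6 (data[6]=7≤9), i→0 (data[0]=9≥9); i<j, swap → 7 9 9 9 9 7 9
j→5 (data[5]=7≤9), i→1 (data[1]=9≥9); i<j, swap → 7 7 9 9 9 9 9
j→4 (data[4]=9≤9), i→2 (data[2]=9≥9); i<j, swap → 7 7 9 9 9 9 9
j→3, i→3; i≥j, return j=3. data = 7 7 9 9 9 9 9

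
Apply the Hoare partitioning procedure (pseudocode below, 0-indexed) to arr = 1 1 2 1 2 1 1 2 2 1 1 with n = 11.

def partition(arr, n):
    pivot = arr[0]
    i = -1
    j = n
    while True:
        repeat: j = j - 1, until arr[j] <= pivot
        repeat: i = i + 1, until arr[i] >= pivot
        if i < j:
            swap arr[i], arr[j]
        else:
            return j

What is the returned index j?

3

pivot = arr[0] = 1; i = -1, j = 11
j→10 (arr[10]=1≤1), i→0 (arr[0]=1≥1); i<j, swap → 1 1 2 1 2 1 1 2 2 1 1
j→9 (arr[9]=1≤1), i→1 (arr[1]=1≥1); i<j, swap → 1 1 2 1 2 1 1 2 2 1 1
j→6 (arr[6]=1≤1), i→2 (arr[2]=2≥1); i<j, swap → 1 1 1 1 2 1 2 2 2 1 1
j→5 (arr[5]=1≤1), i→3 (arr[3]=1≥1); i<j, swap → 1 1 1 1 2 1 2 2 2 1 1
j→3, i→4; i≥j, return j=3. arr = 1 1 1 1 2 1 2 2 2 1 1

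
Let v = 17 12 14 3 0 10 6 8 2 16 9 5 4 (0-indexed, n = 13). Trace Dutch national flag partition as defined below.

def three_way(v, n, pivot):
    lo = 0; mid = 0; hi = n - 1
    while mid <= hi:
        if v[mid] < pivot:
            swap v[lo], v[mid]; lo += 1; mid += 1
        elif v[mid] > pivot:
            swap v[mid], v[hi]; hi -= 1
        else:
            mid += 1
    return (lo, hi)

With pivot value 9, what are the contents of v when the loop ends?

4 5 3 0 2 6 8 9 16 10 14 12 17

lo=0 mid=0 hi=12
17>9: swap(0,12), hi=11 ⇒ 4 12 14 3 0 10 6 8 2 16 9 5 17
4<9: swap(0,0), lo=1 mid=1 ⇒ 4 12 14 3 0 10 6 8 2 16 9 5 17
12>9: swap(1,11), hi=10 ⇒ 4 5 14 3 0 10 6 8 2 16 9 12 17
5<9: swap(1,1), lo=2 mid=2 ⇒ 4 5 14 3 0 10 6 8 2 16 9 12 17
14>9: swap(2,10), hi=9 ⇒ 4 5 9 3 0 10 6 8 2 16 14 12 17
9=9: mid=3
3<9: swap(2,3), lo=3 mid=4 ⇒ 4 5 3 9 0 10 6 8 2 16 14 12 17
0<9: swap(3,4), lo=4 mid=5 ⇒ 4 5 3 0 9 10 6 8 2 16 14 12 17
10>9: swap(5,9), hi=8 ⇒ 4 5 3 0 9 16 6 8 2 10 14 12 17
16>9: swap(5,8), hi=7 ⇒ 4 5 3 0 9 2 6 8 16 10 14 12 17
2<9: swap(4,5), lo=5 mid=6 ⇒ 4 5 3 0 2 9 6 8 16 10 14 12 17
6<9: swap(5,6), lo=6 mid=7 ⇒ 4 5 3 0 2 6 9 8 16 10 14 12 17
8<9: swap(6,7), lo=7 mid=8 ⇒ 4 5 3 0 2 6 8 9 16 10 14 12 17
done. lo=7 hi=7; v=4 5 3 0 2 6 8 9 16 10 14 12 17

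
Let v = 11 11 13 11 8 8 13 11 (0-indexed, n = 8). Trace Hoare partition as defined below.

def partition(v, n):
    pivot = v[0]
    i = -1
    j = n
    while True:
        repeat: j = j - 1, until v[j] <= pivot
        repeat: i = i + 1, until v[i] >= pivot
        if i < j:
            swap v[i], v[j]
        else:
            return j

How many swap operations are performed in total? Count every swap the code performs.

pivot = v[0] = 11; i = -1, j = 8
j→7 (v[7]=11≤11), i→0 (v[0]=11≥11); i<j, swap → 11 11 13 11 8 8 13 11
j→5 (v[5]=8≤11), i→1 (v[1]=11≥11); i<j, swap → 11 8 13 11 8 11 13 11
j→4 (v[4]=8≤11), i→2 (v[2]=13≥11); i<j, swap → 11 8 8 11 13 11 13 11
j→3, i→3; i≥j, return j=3. v = 11 8 8 11 13 11 13 11

3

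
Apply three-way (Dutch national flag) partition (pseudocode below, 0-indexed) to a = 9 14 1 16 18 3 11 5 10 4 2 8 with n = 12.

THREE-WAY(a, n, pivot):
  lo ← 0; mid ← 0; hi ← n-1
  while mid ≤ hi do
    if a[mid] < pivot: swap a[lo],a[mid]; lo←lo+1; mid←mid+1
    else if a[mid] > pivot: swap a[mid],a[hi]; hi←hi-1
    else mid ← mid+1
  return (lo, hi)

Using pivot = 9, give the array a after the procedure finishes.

lo=0 mid=0 hi=11
9=9: mid=1
14>9: swap(1,11), hi=10 ⇒ 9 8 1 16 18 3 11 5 10 4 2 14
8<9: swap(0,1), lo=1 mid=2 ⇒ 8 9 1 16 18 3 11 5 10 4 2 14
1<9: swap(1,2), lo=2 mid=3 ⇒ 8 1 9 16 18 3 11 5 10 4 2 14
16>9: swap(3,10), hi=9 ⇒ 8 1 9 2 18 3 11 5 10 4 16 14
2<9: swap(2,3), lo=3 mid=4 ⇒ 8 1 2 9 18 3 11 5 10 4 16 14
18>9: swap(4,9), hi=8 ⇒ 8 1 2 9 4 3 11 5 10 18 16 14
4<9: swap(3,4), lo=4 mid=5 ⇒ 8 1 2 4 9 3 11 5 10 18 16 14
3<9: swap(4,5), lo=5 mid=6 ⇒ 8 1 2 4 3 9 11 5 10 18 16 14
11>9: swap(6,8), hi=7 ⇒ 8 1 2 4 3 9 10 5 11 18 16 14
10>9: swap(6,7), hi=6 ⇒ 8 1 2 4 3 9 5 10 11 18 16 14
5<9: swap(5,6), lo=6 mid=7 ⇒ 8 1 2 4 3 5 9 10 11 18 16 14
done. lo=6 hi=6; a=8 1 2 4 3 5 9 10 11 18 16 14

8 1 2 4 3 5 9 10 11 18 16 14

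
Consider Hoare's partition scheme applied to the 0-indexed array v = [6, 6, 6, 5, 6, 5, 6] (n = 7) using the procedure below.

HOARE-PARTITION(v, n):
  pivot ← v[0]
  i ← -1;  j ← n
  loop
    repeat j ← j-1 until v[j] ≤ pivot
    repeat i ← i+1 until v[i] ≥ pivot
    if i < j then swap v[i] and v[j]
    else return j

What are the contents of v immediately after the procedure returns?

[6, 5, 6, 5, 6, 6, 6]

pivot = v[0] = 6; i = -1, j = 7
j→6 (v[6]=6≤6), i→0 (v[0]=6≥6); i<j, swap → [6, 6, 6, 5, 6, 5, 6]
j→5 (v[5]=5≤6), i→1 (v[1]=6≥6); i<j, swap → [6, 5, 6, 5, 6, 6, 6]
j→4 (v[4]=6≤6), i→2 (v[2]=6≥6); i<j, swap → [6, 5, 6, 5, 6, 6, 6]
j→3, i→4; i≥j, return j=3. v = [6, 5, 6, 5, 6, 6, 6]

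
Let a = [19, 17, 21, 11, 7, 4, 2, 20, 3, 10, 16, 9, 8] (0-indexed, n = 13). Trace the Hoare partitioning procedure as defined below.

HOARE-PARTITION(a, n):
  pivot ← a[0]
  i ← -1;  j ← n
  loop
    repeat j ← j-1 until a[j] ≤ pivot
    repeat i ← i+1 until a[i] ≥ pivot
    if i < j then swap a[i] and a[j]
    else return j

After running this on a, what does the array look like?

pivot = a[0] = 19; i = -1, j = 13
j→12 (a[12]=8≤19), i→0 (a[0]=19≥19); i<j, swap → [8, 17, 21, 11, 7, 4, 2, 20, 3, 10, 16, 9, 19]
j→11 (a[11]=9≤19), i→2 (a[2]=21≥19); i<j, swap → [8, 17, 9, 11, 7, 4, 2, 20, 3, 10, 16, 21, 19]
j→10 (a[10]=16≤19), i→7 (a[7]=20≥19); i<j, swap → [8, 17, 9, 11, 7, 4, 2, 16, 3, 10, 20, 21, 19]
j→9, i→10; i≥j, return j=9. a = [8, 17, 9, 11, 7, 4, 2, 16, 3, 10, 20, 21, 19]

[8, 17, 9, 11, 7, 4, 2, 16, 3, 10, 20, 21, 19]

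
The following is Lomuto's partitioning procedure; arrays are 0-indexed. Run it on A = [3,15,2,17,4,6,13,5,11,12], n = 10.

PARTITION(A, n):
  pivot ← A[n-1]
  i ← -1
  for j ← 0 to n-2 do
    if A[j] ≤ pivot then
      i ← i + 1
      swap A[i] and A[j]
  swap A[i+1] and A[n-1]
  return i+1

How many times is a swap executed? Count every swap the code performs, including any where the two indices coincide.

pivot=12, i=-1
j=0: 3≤12, i=0, swap(0,0) ⇒ [3,15,2,17,4,6,13,5,11,12]
j=1: 15>12, skip
j=2: 2≤12, i=1, swap(1,2) ⇒ [3,2,15,17,4,6,13,5,11,12]
j=3: 17>12, skip
j=4: 4≤12, i=2, swap(2,4) ⇒ [3,2,4,17,15,6,13,5,11,12]
j=5: 6≤12, i=3, swap(3,5) ⇒ [3,2,4,6,15,17,13,5,11,12]
j=6: 13>12, skip
j=7: 5≤12, i=4, swap(4,7) ⇒ [3,2,4,6,5,17,13,15,11,12]
j=8: 11≤12, i=5, swap(5,8) ⇒ [3,2,4,6,5,11,13,15,17,12]
swap(6,9) ⇒ [3,2,4,6,5,11,12,15,17,13]; return 6

7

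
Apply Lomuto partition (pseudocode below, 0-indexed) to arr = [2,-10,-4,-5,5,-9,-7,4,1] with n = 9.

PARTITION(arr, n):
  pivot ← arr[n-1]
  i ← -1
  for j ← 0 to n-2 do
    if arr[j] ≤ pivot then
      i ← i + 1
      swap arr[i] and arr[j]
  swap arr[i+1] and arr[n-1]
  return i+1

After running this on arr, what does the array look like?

[-10,-4,-5,-9,-7,1,5,4,2]

pivot=1, i=-1
j=0: 2>1, skip
j=1: -10≤1, i=0, swap(0,1) ⇒ [-10,2,-4,-5,5,-9,-7,4,1]
j=2: -4≤1, i=1, swap(1,2) ⇒ [-10,-4,2,-5,5,-9,-7,4,1]
j=3: -5≤1, i=2, swap(2,3) ⇒ [-10,-4,-5,2,5,-9,-7,4,1]
j=4: 5>1, skip
j=5: -9≤1, i=3, swap(3,5) ⇒ [-10,-4,-5,-9,5,2,-7,4,1]
j=6: -7≤1, i=4, swap(4,6) ⇒ [-10,-4,-5,-9,-7,2,5,4,1]
j=7: 4>1, skip
swap(5,8) ⇒ [-10,-4,-5,-9,-7,1,5,4,2]; return 5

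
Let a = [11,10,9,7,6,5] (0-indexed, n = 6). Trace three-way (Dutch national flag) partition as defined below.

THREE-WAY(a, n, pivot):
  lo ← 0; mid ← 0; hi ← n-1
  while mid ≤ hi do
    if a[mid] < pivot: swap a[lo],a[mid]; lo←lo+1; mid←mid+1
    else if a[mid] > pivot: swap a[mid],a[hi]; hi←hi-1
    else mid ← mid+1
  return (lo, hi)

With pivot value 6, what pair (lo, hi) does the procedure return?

(1, 1)

lo=0 mid=0 hi=5
11>6: swap(0,5), hi=4 ⇒ [5,10,9,7,6,11]
5<6: swap(0,0), lo=1 mid=1 ⇒ [5,10,9,7,6,11]
10>6: swap(1,4), hi=3 ⇒ [5,6,9,7,10,11]
6=6: mid=2
9>6: swap(2,3), hi=2 ⇒ [5,6,7,9,10,11]
7>6: swap(2,2), hi=1 ⇒ [5,6,7,9,10,11]
done. lo=1 hi=1; a=[5,6,7,9,10,11]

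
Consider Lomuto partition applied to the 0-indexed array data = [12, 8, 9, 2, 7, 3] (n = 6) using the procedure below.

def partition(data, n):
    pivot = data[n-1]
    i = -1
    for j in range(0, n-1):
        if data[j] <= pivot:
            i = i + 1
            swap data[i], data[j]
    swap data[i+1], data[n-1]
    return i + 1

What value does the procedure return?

pivot = data[5] = 3; i = -1
j=0: data[0]=12 > 3 → no swap
j=1: data[1]=8 > 3 → no swap
j=2: data[2]=9 > 3 → no swap
j=3: data[3]=2 ≤ 3 → i=0, swap data[0],data[3] → [2, 8, 9, 12, 7, 3]
j=4: data[4]=7 > 3 → no swap
final swap data[1],data[5] → [2, 3, 9, 12, 7, 8]; return 1

1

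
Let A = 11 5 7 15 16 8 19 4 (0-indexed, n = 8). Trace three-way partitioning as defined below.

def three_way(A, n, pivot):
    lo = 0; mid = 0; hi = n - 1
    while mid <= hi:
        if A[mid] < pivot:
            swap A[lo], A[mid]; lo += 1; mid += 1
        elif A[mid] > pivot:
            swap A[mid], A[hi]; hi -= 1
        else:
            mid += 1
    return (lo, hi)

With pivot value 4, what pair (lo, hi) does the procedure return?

pivot = 4; lo=0, mid=0, hi=7
A[mid]=11>4: swap A[0],A[7]; hi=6 → 4 5 7 15 16 8 19 11
A[mid]=4=4: mid=1
A[mid]=5>4: swap A[1],A[6]; hi=5 → 4 19 7 15 16 8 5 11
A[mid]=19>4: swap A[1],A[5]; hi=4 → 4 8 7 15 16 19 5 11
A[mid]=8>4: swap A[1],A[4]; hi=3 → 4 16 7 15 8 19 5 11
A[mid]=16>4: swap A[1],A[3]; hi=2 → 4 15 7 16 8 19 5 11
A[mid]=15>4: swap A[1],A[2]; hi=1 → 4 7 15 16 8 19 5 11
A[mid]=7>4: swap A[1],A[1]; hi=0 → 4 7 15 16 8 19 5 11
end: lo=0, hi=0; A = 4 7 15 16 8 19 5 11

(0, 0)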